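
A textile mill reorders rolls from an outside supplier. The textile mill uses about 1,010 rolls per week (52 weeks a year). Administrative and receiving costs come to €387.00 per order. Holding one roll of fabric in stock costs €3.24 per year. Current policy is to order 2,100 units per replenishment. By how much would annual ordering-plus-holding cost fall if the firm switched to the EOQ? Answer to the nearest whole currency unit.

Extra cost ≈ €1,604 per year

Annual demand D = 1,010 × 52 = 52,520.
EOQ = √(2DS/H) = √(2 × 52,520 × 387 / 3.24) ≈ 3542.10.
Cost at Q* = (D/Q*)S + (Q*/2)H = √(2DSH) ≈ €11,476.39.
Cost at Q = 2,100: (52,520/2,100)×387 + (2,100/2)×3.24 = €9,678.69 + €3,402.00 = €13,080.69.
Excess = €13,080.69 − €11,476.39 = €1,604.29.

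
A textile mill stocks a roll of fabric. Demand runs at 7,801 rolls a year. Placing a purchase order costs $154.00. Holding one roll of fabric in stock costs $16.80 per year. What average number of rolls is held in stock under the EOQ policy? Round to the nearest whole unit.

Q* = √(2DS/H) = √(2 × 7,801 × 154 / 16.8) ≈ 378.18.
Average inventory = Q*/2 ≈ 378.18 / 2 = 189.089.

Average inventory ≈ 189 rolls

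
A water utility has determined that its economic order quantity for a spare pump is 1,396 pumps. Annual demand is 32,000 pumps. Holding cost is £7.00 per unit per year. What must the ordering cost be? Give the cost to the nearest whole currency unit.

S ≈ £213

The basic EOQ model gives Q* = √(2DS/H); rearrange for the unknown.
From Q* = √(2DS/H): S = Q*²H / (2D) = 1,396² × 7 / (2 × 32,000) = 213.1517.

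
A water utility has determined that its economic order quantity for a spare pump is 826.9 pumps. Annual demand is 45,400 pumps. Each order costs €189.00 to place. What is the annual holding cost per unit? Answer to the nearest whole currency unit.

H ≈ €25

The basic EOQ model gives Q* = √(2DS/H); rearrange for the unknown.
From Q* = √(2DS/H): H = 2DS / Q*² = 2 × 45,400 × 189 / 826.9² = 25.0981.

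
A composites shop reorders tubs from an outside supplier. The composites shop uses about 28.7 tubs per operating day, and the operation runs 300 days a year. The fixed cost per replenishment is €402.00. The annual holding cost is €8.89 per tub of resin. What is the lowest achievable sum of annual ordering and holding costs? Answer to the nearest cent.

TC* ≈ €7,844.77

Annual demand D = 28.7 × 300 = 8,610.
The optimal lot size = √(2DS/H) = √(2 × 8,610 × 402 / 8.89) ≈ 882.43.
At the optimum the two cost components are equal, so total cost = 2·(Q*/2)H = Q*·H.
Minimum total = √(2DSH) = √(2 × 8,610 × 402 × 8.89) ≈ 7844.775.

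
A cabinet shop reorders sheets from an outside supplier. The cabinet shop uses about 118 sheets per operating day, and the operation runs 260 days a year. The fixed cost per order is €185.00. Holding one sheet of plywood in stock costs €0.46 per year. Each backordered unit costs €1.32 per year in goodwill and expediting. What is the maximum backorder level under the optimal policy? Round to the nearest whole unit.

Annual demand D = 118 × 260 = 30,680.
With planned backorders, Q* = √(2DS/H) · √((H+B)/B).
√(2DS/H) = √(2 × 30,680 × 185 / 0.46) = 4967.634.
√((H+B)/B) = √((0.46+1.32)/1.32) = 1.1612.
Q* ≈ 5768.630.
S* = Q* · H/(H+B) = 5768.630 × 0.46/1.78 ≈ 1490.769.

S* ≈ 1,491 sheets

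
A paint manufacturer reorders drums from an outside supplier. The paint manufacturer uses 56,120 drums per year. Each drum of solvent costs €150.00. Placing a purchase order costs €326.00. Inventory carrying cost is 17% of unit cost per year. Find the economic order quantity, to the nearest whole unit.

Q* ≈ 1,198 drums

Holding cost H = 0.17 × €150.00 = €25.5000 per unit per year.
EOQ = √(2DS / H) = √(2 × 56,120 × 326 / 25.5).
= √(36,590,240 / 25.5) = √1,434,911.3725 ≈ 1197.878.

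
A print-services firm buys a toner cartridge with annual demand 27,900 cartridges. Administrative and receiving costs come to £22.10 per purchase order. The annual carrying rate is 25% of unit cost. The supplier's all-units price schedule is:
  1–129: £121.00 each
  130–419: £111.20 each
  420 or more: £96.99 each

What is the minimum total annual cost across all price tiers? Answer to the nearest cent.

Holding cost per unit per year at price C is H = 0.25·C.
Candidates are each tier's EOQ (if it falls in that tier) and each price-break quantity.
Tier 1 (£121.00): EOQ = 201.9 exceeds tier's upper bound 129, so this tier is dominated.
EOQ at £111.20 = 210.6 (feasible in tier 2): TC = 27,900×£111.20 + (27,900/210.6)×22.1 + (210.6/2)×0.25×£111.20 = £3,108,335.12.
EOQ at £96.99 = 225.5 < 420, so use break Q=420: TC = 27,900×£96.99 + (27,900/420.0)×22.1 + (420.0/2)×0.25×£96.99 = £2,712,581.05.
Lowest total cost among the candidates is at Q = 420.0.

TC* ≈ £2,712,581.05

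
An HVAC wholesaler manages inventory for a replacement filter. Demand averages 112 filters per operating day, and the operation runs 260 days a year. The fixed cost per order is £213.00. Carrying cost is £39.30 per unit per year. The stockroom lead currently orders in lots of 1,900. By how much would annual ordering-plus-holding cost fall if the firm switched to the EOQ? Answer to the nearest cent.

Extra cost ≈ £18,519.62 per year

Annual demand D = 112 × 260 = 29,120.
EOQ = √(2DS/H) = √(2 × 29,120 × 213 / 39.3) ≈ 561.83.
Cost at Q* = (D/Q*)S + (Q*/2)H = √(2DSH) ≈ £22,079.88.
Cost at Q = 1,900: (29,120/1,900)×213 + (1,900/2)×39.3 = £3,264.51 + £37,335.00 = £40,599.51.
Excess = £40,599.51 − £22,079.88 = £18,519.62.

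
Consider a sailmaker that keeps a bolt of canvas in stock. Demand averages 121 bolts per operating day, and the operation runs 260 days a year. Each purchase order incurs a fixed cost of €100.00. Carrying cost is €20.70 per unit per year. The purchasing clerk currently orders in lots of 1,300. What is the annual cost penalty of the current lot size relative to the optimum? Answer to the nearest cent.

Annual demand D = 121 × 260 = 31,460.
EOQ = √(2DS/H) = √(2 × 31,460 × 100 / 20.7) ≈ 551.33.
Cost at Q* = (D/Q*)S + (Q*/2)H = √(2DSH) ≈ €11,412.47.
Cost at Q = 1,300: (31,460/1,300)×100 + (1,300/2)×20.7 = €2,420.00 + €13,455.00 = €15,875.00.
Excess = €15,875.00 − €11,412.47 = €4,462.53.

Extra cost ≈ €4,462.53 per year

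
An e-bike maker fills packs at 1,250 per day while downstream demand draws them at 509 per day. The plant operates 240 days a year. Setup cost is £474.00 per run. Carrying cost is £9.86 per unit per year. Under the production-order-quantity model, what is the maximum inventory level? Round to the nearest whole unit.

I_max ≈ 2,639 packs

Annual demand D = 509 × 240 = 122,160.
Production build-up factor (1 − d/p) = 1 − 509/1,250 = 0.5928.
Q* = √(2DS / (H(1 − d/p))) = √(2 × 122,160 × 474 / (9.86 × 0.5928)).
= √(115,807,680 / 5.845) ≈ 4451.190.
Maximum inventory = Q*(1 − d/p) = 4451.190 × 0.5928 ≈ 2638.665.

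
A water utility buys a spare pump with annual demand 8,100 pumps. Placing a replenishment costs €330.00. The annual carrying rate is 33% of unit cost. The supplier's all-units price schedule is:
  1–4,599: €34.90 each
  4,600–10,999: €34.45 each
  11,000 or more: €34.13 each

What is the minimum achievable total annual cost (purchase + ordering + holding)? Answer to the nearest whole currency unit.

Holding cost per unit per year at price C is H = 0.33·C.
Evaluate total cost at each tier's feasible EOQ or, if the EOQ is below the tier, at the tier's minimum quantity.
EOQ at €34.90 = 681.3 (feasible in tier 1): TC = 8,100×€34.90 + (8,100/681.3)×330 + (681.3/2)×0.33×€34.90 = €290,536.65.
EOQ at €34.45 = 685.7 < 4600, so use break Q=4600: TC = 8,100×€34.45 + (8,100/4600.0)×330 + (4600.0/2)×0.33×€34.45 = €305,773.64.
EOQ at €34.13 = 689.0 < 11000, so use break Q=11000: TC = 8,100×€34.13 + (8,100/11000.0)×330 + (11000.0/2)×0.33×€34.13 = €338,641.95.
Lowest total cost among the candidates is at Q = 681.3.

TC* ≈ €290,537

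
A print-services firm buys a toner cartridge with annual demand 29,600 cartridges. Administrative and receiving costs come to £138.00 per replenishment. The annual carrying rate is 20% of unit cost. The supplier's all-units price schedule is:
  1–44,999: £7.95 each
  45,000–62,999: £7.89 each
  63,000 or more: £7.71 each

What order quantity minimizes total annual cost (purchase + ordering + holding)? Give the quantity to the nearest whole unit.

Q* ≈ 2,267 cartridges

Holding cost per unit per year at price C is H = 0.20·C.
For each price level, check whether its EOQ is feasible; otherwise the best quantity at that price is the breakpoint.
EOQ at £7.95 = 2266.7 (feasible in tier 1): TC = 29,600×£7.95 + (29,600/2266.7)×138 + (2266.7/2)×0.20×£7.95 = £238,924.12.
EOQ at £7.89 = 2275.3 < 45000, so use break Q=45000: TC = 29,600×£7.89 + (29,600/45000.0)×138 + (45000.0/2)×0.20×£7.89 = £269,139.77.
EOQ at £7.71 = 2301.8 < 63000, so use break Q=63000: TC = 29,600×£7.71 + (29,600/63000.0)×138 + (63000.0/2)×0.20×£7.71 = £276,853.84.
Lowest total cost is £238,924.12 at Q = 2266.7.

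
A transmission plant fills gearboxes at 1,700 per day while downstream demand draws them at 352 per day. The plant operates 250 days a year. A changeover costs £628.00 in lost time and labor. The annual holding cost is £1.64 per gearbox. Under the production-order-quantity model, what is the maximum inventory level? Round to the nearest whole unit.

I_max ≈ 7,310 gearboxes

Annual demand D = 352 × 250 = 88,000.
Production build-up factor (1 − d/p) = 1 − 352/1,700 = 0.7929.
Q* = √(2DS / (H(1 − d/p))) = √(2 × 88,000 × 628 / (1.64 × 0.7929)).
= √(110,528,000 / 1.3004) ≈ 9219.211.
Maximum inventory = Q*(1 − d/p) = 9219.211 × 0.7929 ≈ 7310.292.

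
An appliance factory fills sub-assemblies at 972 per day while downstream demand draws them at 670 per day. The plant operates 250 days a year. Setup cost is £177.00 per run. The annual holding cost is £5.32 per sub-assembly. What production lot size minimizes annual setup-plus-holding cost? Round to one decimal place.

Q* ≈ 5,989.4 sub-assemblies

Annual demand D = 670 × 250 = 167,500.
Production build-up factor (1 − d/p) = 1 − 670/972 = 0.3107.
Q* = √(2DS / (H(1 − d/p))) = √(2 × 167,500 × 177 / (5.32 × 0.3107)).
= √(59,295,000 / 1.6529) ≈ 5989.394.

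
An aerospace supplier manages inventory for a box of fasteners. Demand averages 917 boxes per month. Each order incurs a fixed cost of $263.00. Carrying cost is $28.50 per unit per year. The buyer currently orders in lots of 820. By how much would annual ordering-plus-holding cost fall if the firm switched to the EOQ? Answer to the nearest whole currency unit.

Extra cost ≈ $2,371 per year

Annual demand D = 917 × 12 = 11,004.
EOQ = √(2DS/H) = √(2 × 11,004 × 263 / 28.5) ≈ 450.66.
Cost at Q* = (D/Q*)S + (Q*/2)H = √(2DSH) ≈ $12,843.71.
Cost at Q = 820: (11,004/820)×263 + (820/2)×28.5 = $3,529.33 + $11,685.00 = $15,214.33.
Excess = $15,214.33 − $12,843.71 = $2,370.62.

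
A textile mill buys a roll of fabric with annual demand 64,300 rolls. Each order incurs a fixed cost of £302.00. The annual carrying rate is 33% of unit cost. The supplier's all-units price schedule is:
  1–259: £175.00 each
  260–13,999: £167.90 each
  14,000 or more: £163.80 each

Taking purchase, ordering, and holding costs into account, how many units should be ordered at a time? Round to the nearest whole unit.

Holding cost per unit per year at price C is H = 0.33·C.
Candidates are each tier's EOQ (if it falls in that tier) and each price-break quantity.
Tier 1 (£175.00): EOQ = 820.1 exceeds tier's upper bound 259, so this tier is dominated.
EOQ at £167.90 = 837.2 (feasible in tier 2): TC = 64,300×£167.90 + (64,300/837.2)×302 + (837.2/2)×0.33×£167.90 = £10,842,358.07.
EOQ at £163.80 = 847.6 < 14000, so use break Q=14000: TC = 64,300×£163.80 + (64,300/14000.0)×302 + (14000.0/2)×0.33×£163.80 = £10,912,105.04.
Lowest total cost is £10,842,358.07 at Q = 837.2.

Q* ≈ 837 rolls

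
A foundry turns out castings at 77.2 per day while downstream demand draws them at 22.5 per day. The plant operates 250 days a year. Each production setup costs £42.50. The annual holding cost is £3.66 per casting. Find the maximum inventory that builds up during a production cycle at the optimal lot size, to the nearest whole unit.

I_max ≈ 304 castings

Annual demand D = 22.5 × 250 = 5,625.
Production build-up factor (1 − d/p) = 1 − 22.5/77.2 = 0.7085.
Q* = √(2DS / (H(1 − d/p))) = √(2 × 5,625 × 42.5 / (3.66 × 0.7085)).
= √(478,125 / 2.5933) ≈ 429.383.
Maximum inventory = Q*(1 − d/p) = 429.383 × 0.7085 ≈ 304.239.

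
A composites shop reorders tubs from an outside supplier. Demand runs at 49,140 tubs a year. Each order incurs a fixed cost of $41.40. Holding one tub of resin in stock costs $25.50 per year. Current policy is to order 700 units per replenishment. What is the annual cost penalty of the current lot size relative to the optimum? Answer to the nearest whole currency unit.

EOQ = √(2DS/H) = √(2 × 49,140 × 41.4 / 25.5) ≈ 399.45.
Cost at Q* = (D/Q*)S + (Q*/2)H = √(2DSH) ≈ $10,185.98.
Cost at Q = 700: (49,140/700)×41.4 + (700/2)×25.5 = $2,906.28 + $8,925.00 = $11,831.28.
Excess = $11,831.28 − $10,185.98 = $1,645.30.

Extra cost ≈ $1,645 per year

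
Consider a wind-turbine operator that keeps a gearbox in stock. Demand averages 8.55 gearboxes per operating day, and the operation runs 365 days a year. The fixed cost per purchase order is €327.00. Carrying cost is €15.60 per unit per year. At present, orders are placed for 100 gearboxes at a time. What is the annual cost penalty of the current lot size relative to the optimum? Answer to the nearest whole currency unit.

Annual demand D = 8.55 × 365 = 3,120.75.
EOQ = √(2DS/H) = √(2 × 3,120.75 × 327 / 15.6) ≈ 361.71.
Cost at Q* = (D/Q*)S + (Q*/2)H = √(2DSH) ≈ €5,642.62.
Cost at Q = 100: (3,120.75/100)×327 + (100/2)×15.6 = €10,204.85 + €780.00 = €10,984.85.
Excess = €10,984.85 − €5,642.62 = €5,342.23.

Extra cost ≈ €5,342 per year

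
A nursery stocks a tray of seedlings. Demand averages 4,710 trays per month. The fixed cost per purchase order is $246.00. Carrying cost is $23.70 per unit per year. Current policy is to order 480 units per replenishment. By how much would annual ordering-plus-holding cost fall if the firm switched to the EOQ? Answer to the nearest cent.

Extra cost ≈ $8,982.61 per year

Annual demand D = 4,710 × 12 = 56,520.
EOQ = √(2DS/H) = √(2 × 56,520 × 246 / 23.7) ≈ 1083.20.
Cost at Q* = (D/Q*)S + (Q*/2)H = √(2DSH) ≈ $25,671.89.
Cost at Q = 480: (56,520/480)×246 + (480/2)×23.7 = $28,966.50 + $5,688.00 = $34,654.50.
Excess = $34,654.50 − $25,671.89 = $8,982.61.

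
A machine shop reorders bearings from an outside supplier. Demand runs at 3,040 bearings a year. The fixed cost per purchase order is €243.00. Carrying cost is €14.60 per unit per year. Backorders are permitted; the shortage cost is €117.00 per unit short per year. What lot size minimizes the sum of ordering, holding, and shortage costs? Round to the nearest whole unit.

With planned backorders, Q* = √(2DS/H) · √((H+B)/B).
√(2DS/H) = √(2 × 3,040 × 243 / 14.6) = 318.111.
√((H+B)/B) = √((14.6+117)/117) = 1.0606.
Q* ≈ 337.375.

Q* ≈ 337 bearings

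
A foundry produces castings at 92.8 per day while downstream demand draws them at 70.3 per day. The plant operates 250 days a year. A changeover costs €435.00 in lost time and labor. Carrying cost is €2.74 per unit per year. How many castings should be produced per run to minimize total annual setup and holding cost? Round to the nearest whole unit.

Annual demand D = 70.3 × 250 = 17,575.
Production build-up factor (1 − d/p) = 1 − 70.3/92.8 = 0.2425.
Q* = √(2DS / (H(1 − d/p))) = √(2 × 17,575 × 435 / (2.74 × 0.2425)).
= √(15,290,250 / 0.6643) ≈ 4797.497.

Q* ≈ 4,797 castings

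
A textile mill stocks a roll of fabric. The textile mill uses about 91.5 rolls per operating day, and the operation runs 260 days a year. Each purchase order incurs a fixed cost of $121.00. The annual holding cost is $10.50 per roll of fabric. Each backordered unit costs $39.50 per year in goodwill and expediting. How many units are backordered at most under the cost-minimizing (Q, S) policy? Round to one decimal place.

S* ≈ 175.0 rolls

Annual demand D = 91.5 × 260 = 23,790.
With planned backorders, Q* = √(2DS/H) · √((H+B)/B).
√(2DS/H) = √(2 × 23,790 × 121 / 10.5) = 740.475.
√((H+B)/B) = √((10.5+39.5)/39.5) = 1.1251.
Q* ≈ 833.099.
S* = Q* · H/(H+B) = 833.099 × 10.5/50 ≈ 174.951.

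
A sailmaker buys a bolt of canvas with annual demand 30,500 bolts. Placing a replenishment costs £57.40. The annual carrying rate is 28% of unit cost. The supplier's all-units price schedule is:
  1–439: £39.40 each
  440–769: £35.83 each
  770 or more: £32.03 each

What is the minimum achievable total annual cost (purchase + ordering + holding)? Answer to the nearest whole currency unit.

TC* ≈ £982,641

Holding cost per unit per year at price C is H = 0.28·C.
Evaluate total cost at each tier's feasible EOQ or, if the EOQ is below the tier, at the tier's minimum quantity.
Tier 1 (£39.40): EOQ = 563.4 exceeds tier's upper bound 439, so this tier is dominated.
EOQ at £35.83 = 590.8 (feasible in tier 2): TC = 30,500×£35.83 + (30,500/590.8)×57.4 + (590.8/2)×0.28×£35.83 = £1,098,741.84.
EOQ at £32.03 = 624.8 < 770, so use break Q=770: TC = 30,500×£32.03 + (30,500/770.0)×57.4 + (770.0/2)×0.28×£32.03 = £982,641.47.
Lowest total cost among the candidates is at Q = 770.0.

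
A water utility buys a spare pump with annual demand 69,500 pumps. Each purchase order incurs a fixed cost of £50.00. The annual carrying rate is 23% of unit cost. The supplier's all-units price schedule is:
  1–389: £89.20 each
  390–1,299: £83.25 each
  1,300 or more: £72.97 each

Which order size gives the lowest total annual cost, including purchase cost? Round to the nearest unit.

Holding cost per unit per year at price C is H = 0.23·C.
Evaluate total cost at each tier's feasible EOQ or, if the EOQ is below the tier, at the tier's minimum quantity.
Tier 1 (£89.20): EOQ = 582.0 exceeds tier's upper bound 389, so this tier is dominated.
EOQ at £83.25 = 602.5 (feasible in tier 2): TC = 69,500×£83.25 + (69,500/602.5)×50 + (602.5/2)×0.23×£83.25 = £5,797,410.82.
EOQ at £72.97 = 643.5 < 1300, so use break Q=1300: TC = 69,500×£72.97 + (69,500/1300.0)×50 + (1300.0/2)×0.23×£72.97 = £5,084,997.09.
Lowest total cost is £5,084,997.09 at Q = 1300.0.

Q* ≈ 1,300 pumps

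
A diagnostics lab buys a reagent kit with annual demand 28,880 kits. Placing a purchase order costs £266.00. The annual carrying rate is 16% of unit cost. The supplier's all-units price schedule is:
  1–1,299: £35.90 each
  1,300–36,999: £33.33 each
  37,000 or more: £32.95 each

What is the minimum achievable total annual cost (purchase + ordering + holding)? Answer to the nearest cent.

Holding cost per unit per year at price C is H = 0.16·C.
Candidates are each tier's EOQ (if it falls in that tier) and each price-break quantity.
Tier 1 (£35.90): EOQ = 1635.5 exceeds tier's upper bound 1299, so this tier is dominated.
EOQ at £33.33 = 1697.4 (feasible in tier 2): TC = 28,880×£33.33 + (28,880/1697.4)×266 + (1697.4/2)×0.16×£33.33 = £971,622.14.
EOQ at £32.95 = 1707.1 < 37000, so use break Q=37000: TC = 28,880×£32.95 + (28,880/37000.0)×266 + (37000.0/2)×0.16×£32.95 = £1,049,335.62.
Lowest total cost among the candidates is at Q = 1697.4.

TC* ≈ £971,622.14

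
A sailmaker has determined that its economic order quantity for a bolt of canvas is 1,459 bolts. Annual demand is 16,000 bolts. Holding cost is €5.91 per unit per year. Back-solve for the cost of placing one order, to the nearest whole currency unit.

S ≈ €393

The basic EOQ model gives Q* = √(2DS/H); rearrange for the unknown.
From Q* = √(2DS/H): S = Q*²H / (2D) = 1,459² × 5.91 / (2 × 16,000) = 393.1408.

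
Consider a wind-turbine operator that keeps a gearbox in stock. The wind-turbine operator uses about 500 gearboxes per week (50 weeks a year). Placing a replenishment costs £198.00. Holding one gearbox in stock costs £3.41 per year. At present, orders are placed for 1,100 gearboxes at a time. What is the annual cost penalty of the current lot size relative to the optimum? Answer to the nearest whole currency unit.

Annual demand D = 500 × 50 = 25,000.
EOQ = √(2DS/H) = √(2 × 25,000 × 198 / 3.41) ≈ 1703.89.
Cost at Q* = (D/Q*)S + (Q*/2)H = √(2DSH) ≈ £5,810.25.
Cost at Q = 1,100: (25,000/1,100)×198 + (1,100/2)×3.41 = £4,500.00 + £1,875.50 = £6,375.50.
Excess = £6,375.50 − £5,810.25 = £565.25.

Extra cost ≈ £565 per year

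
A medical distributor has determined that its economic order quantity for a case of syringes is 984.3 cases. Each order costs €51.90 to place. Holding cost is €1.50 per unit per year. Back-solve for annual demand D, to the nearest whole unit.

D ≈ 14,001 cases per year

Invert the EOQ relation Q*² = 2DS/H.
From Q* = √(2DS/H): D = Q*²H / (2S) = 984.3² × 1.5 / (2 × 51.9) = 14000.672.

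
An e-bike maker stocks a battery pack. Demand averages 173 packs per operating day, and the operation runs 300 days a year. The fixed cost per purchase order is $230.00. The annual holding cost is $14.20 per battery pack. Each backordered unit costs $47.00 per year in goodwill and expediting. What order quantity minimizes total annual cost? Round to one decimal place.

Q* ≈ 1,479.6 packs

Annual demand D = 173 × 300 = 51,900.
With planned backorders, Q* = √(2DS/H) · √((H+B)/B).
√(2DS/H) = √(2 × 51,900 × 230 / 14.2) = 1296.637.
√((H+B)/B) = √((14.2+47)/47) = 1.1411.
Q* ≈ 1479.603.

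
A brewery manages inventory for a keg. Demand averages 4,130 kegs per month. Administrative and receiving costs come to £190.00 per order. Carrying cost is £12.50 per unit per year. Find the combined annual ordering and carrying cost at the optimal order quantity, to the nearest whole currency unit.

TC* ≈ £15,343

Annual demand D = 4,130 × 12 = 49,560.
EOQ = √(2DS/H) = √(2 × 49,560 × 190 / 12.5) ≈ 1227.45.
At the optimum the two cost components are equal, so total cost = 2·(Q*/2)H = Q*·H.
Minimum total = √(2DSH) = √(2 × 49,560 × 190 × 12.5) ≈ 15343.077.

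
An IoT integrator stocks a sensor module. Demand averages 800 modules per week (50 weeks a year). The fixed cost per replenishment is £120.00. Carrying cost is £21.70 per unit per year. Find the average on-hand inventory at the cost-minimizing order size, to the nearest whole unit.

Annual demand D = 800 × 50 = 40,000.
The optimal lot size = √(2DS/H) = √(2 × 40,000 × 120 / 21.7) ≈ 665.13.
Average inventory = Q*/2 ≈ 665.13 / 2 = 332.564.

Average inventory ≈ 333 modules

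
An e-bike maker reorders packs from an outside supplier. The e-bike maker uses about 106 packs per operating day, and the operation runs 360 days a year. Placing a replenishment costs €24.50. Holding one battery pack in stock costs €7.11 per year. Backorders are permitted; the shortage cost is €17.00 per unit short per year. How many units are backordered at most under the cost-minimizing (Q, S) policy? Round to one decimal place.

S* ≈ 180.1 packs

Annual demand D = 106 × 360 = 38,160.
With planned backorders, Q* = √(2DS/H) · √((H+B)/B).
√(2DS/H) = √(2 × 38,160 × 24.5 / 7.11) = 512.823.
√((H+B)/B) = √((7.11+17)/17) = 1.1909.
Q* ≈ 610.719.
S* = Q* · H/(H+B) = 610.719 × 7.11/24.11 ≈ 180.100.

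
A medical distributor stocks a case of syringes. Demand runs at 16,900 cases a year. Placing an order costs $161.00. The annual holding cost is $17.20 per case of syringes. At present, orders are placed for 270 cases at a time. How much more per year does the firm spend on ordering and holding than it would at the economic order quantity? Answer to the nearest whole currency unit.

Extra cost ≈ $2,725 per year

EOQ = √(2DS/H) = √(2 × 16,900 × 161 / 17.2) ≈ 562.48.
Cost at Q* = (D/Q*)S + (Q*/2)H = √(2DSH) ≈ $9,674.66.
Cost at Q = 270: (16,900/270)×161 + (270/2)×17.2 = $10,077.41 + $2,322.00 = $12,399.41.
Excess = $12,399.41 − $9,674.66 = $2,724.75.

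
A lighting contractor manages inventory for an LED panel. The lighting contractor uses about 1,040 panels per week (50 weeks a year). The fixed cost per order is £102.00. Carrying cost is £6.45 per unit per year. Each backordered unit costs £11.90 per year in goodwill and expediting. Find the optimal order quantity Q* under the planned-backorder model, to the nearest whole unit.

Annual demand D = 1,040 × 50 = 52,000.
With planned backorders, Q* = √(2DS/H) · √((H+B)/B).
√(2DS/H) = √(2 × 52,000 × 102 / 6.45) = 1282.440.
√((H+B)/B) = √((6.45+11.9)/11.9) = 1.2418.
Q* ≈ 1592.507.

Q* ≈ 1,593 panels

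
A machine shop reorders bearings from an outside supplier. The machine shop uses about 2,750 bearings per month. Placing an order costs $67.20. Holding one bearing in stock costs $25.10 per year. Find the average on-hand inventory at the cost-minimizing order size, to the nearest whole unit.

Average inventory ≈ 210 bearings

Annual demand D = 2,750 × 12 = 33,000.
Q* = √(2DS/H) = √(2 × 33,000 × 67.2 / 25.1) ≈ 420.36.
Average inventory = Q*/2 ≈ 420.36 / 2 = 210.179.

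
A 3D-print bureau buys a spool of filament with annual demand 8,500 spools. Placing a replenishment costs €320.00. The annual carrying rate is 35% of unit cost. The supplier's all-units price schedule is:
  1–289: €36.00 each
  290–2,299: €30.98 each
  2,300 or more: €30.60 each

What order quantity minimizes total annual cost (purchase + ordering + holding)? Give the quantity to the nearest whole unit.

Holding cost per unit per year at price C is H = 0.35·C.
For each price level, check whether its EOQ is feasible; otherwise the best quantity at that price is the breakpoint.
Tier 1 (€36.00): EOQ = 657.1 exceeds tier's upper bound 289, so this tier is dominated.
EOQ at €30.98 = 708.3 (feasible in tier 2): TC = 8,500×€30.98 + (8,500/708.3)×320 + (708.3/2)×0.35×€30.98 = €271,010.23.
EOQ at €30.60 = 712.7 < 2300, so use break Q=2300: TC = 8,500×€30.60 + (8,500/2300.0)×320 + (2300.0/2)×0.35×€30.60 = €273,599.11.
Lowest total cost is €271,010.23 at Q = 708.3.

Q* ≈ 708 spools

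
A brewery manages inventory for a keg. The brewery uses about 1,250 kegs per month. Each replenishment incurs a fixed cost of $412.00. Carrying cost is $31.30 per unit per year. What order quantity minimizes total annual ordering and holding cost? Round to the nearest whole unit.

Q* ≈ 628 kegs

Annual demand D = 1,250 × 12 = 15,000.
EOQ = √(2DS / H) = √(2 × 15,000 × 412 / 31.3).
= √(12,360,000 / 31.3) = √394,888.1789 ≈ 628.401.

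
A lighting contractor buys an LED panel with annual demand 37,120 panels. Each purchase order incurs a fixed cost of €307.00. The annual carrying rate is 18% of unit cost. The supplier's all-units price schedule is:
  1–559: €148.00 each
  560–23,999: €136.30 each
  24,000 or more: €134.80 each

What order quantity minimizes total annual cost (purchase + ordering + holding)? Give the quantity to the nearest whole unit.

Q* ≈ 964 panels

Holding cost per unit per year at price C is H = 0.18·C.
For each price level, check whether its EOQ is feasible; otherwise the best quantity at that price is the breakpoint.
Tier 1 (€148.00): EOQ = 925.0 exceeds tier's upper bound 559, so this tier is dominated.
EOQ at €136.30 = 963.8 (feasible in tier 2): TC = 37,120×€136.30 + (37,120/963.8)×307 + (963.8/2)×0.18×€136.30 = €5,083,102.80.
EOQ at €134.80 = 969.2 < 24000, so use break Q=24000: TC = 37,120×€134.80 + (37,120/24000.0)×307 + (24000.0/2)×0.18×€134.80 = €5,295,418.83.
Lowest total cost is €5,083,102.80 at Q = 963.8.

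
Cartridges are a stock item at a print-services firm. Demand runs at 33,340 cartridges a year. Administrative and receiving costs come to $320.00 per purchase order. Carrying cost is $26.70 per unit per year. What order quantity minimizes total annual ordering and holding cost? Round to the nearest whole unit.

Q* ≈ 894 cartridges

EOQ = √(2DS / H) = √(2 × 33,340 × 320 / 26.7).
= √(21,337,600 / 26.7) = √799,161.0487 ≈ 893.958.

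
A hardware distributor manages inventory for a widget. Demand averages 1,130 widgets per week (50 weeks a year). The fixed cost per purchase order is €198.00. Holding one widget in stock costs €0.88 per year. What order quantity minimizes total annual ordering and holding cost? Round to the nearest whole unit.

Annual demand D = 1,130 × 50 = 56,500.
EOQ = √(2DS / H) = √(2 × 56,500 × 198 / 0.88).
= √(22,374,000 / 0.88) = √25,425,000 ≈ 5042.321.

Q* ≈ 5,042 widgets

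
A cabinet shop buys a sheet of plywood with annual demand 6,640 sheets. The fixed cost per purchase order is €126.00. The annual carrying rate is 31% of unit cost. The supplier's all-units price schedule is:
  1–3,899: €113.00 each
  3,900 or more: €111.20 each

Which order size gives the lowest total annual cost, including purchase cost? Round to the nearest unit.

Q* ≈ 219 sheets

Holding cost per unit per year at price C is H = 0.31·C.
Evaluate total cost at each tier's feasible EOQ or, if the EOQ is below the tier, at the tier's minimum quantity.
EOQ at €113.00 = 218.6 (feasible in tier 1): TC = 6,640×€113.00 + (6,640/218.6)×126 + (218.6/2)×0.31×€113.00 = €757,976.04.
EOQ at €111.20 = 220.3 < 3900, so use break Q=3900: TC = 6,640×€111.20 + (6,640/3900.0)×126 + (3900.0/2)×0.31×€111.20 = €805,802.92.
Lowest total cost is €757,976.04 at Q = 218.6.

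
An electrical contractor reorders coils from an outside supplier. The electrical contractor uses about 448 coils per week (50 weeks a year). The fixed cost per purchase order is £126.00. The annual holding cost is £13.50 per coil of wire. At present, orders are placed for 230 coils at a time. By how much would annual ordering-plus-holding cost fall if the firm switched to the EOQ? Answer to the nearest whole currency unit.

Extra cost ≈ £5,094 per year

Annual demand D = 448 × 50 = 22,400.
EOQ = √(2DS/H) = √(2 × 22,400 × 126 / 13.5) ≈ 646.63.
Cost at Q* = (D/Q*)S + (Q*/2)H = √(2DSH) ≈ £8,729.54.
Cost at Q = 230: (22,400/230)×126 + (230/2)×13.5 = £12,271.30 + £1,552.50 = £13,823.80.
Excess = £13,823.80 − £8,729.54 = £5,094.27.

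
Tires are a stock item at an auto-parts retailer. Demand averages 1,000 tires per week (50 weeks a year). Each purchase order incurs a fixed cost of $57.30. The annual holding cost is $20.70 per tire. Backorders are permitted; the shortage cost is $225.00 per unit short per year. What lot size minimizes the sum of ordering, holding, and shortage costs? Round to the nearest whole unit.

Q* ≈ 550 tires

Annual demand D = 1,000 × 50 = 50,000.
With planned backorders, Q* = √(2DS/H) · √((H+B)/B).
√(2DS/H) = √(2 × 50,000 × 57.3 / 20.7) = 526.129.
√((H+B)/B) = √((20.7+225)/225) = 1.0450.
Q* ≈ 549.798.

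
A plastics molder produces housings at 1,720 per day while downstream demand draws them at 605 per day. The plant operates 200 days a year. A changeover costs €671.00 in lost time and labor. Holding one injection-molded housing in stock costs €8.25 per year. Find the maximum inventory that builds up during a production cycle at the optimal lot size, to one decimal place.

I_max ≈ 3,572.0 housings

Annual demand D = 605 × 200 = 121,000.
Production build-up factor (1 − d/p) = 1 − 605/1,720 = 0.6483.
Q* = √(2DS / (H(1 − d/p))) = √(2 × 121,000 × 671 / (8.25 × 0.6483)).
= √(162,382,000 / 5.3481) ≈ 5510.218.
Maximum inventory = Q*(1 − d/p) = 5510.218 × 0.6483 ≈ 3572.031.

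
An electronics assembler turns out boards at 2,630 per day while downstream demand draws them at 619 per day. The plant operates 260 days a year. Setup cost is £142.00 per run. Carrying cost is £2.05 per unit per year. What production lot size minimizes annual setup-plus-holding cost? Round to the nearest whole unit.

Annual demand D = 619 × 260 = 160,940.
Production build-up factor (1 − d/p) = 1 − 619/2,630 = 0.7646.
Q* = √(2DS / (H(1 − d/p))) = √(2 × 160,940 × 142 / (2.05 × 0.7646)).
= √(45,706,960 / 1.5675) ≈ 5399.904.

Q* ≈ 5,400 boards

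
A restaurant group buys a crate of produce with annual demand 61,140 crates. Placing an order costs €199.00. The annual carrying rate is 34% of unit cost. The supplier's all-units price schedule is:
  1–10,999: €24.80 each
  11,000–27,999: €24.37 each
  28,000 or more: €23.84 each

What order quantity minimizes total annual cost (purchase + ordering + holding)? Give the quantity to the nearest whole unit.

Holding cost per unit per year at price C is H = 0.34·C.
Evaluate total cost at each tier's feasible EOQ or, if the EOQ is below the tier, at the tier's minimum quantity.
EOQ at €24.80 = 1698.8 (feasible in tier 1): TC = 61,140×€24.80 + (61,140/1698.8)×199 + (1698.8/2)×0.34×€24.80 = €1,530,596.17.
EOQ at €24.37 = 1713.7 < 11000, so use break Q=11000: TC = 61,140×€24.37 + (61,140/11000.0)×199 + (11000.0/2)×0.34×€24.37 = €1,536,659.78.
EOQ at €23.84 = 1732.7 < 28000, so use break Q=28000: TC = 61,140×€23.84 + (61,140/28000.0)×199 + (28000.0/2)×0.34×€23.84 = €1,571,490.53.
Lowest total cost is €1,530,596.17 at Q = 1698.8.

Q* ≈ 1,699 crates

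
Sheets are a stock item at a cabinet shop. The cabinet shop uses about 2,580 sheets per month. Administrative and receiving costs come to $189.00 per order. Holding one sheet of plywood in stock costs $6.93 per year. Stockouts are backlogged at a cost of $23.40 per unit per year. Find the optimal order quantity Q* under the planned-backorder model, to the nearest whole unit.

Annual demand D = 2,580 × 12 = 30,960.
With planned backorders, Q* = √(2DS/H) · √((H+B)/B).
√(2DS/H) = √(2 × 30,960 × 189 / 6.93) = 1299.510.
√((H+B)/B) = √((6.93+23.4)/23.4) = 1.1385.
Q* ≈ 1479.476.

Q* ≈ 1,479 sheets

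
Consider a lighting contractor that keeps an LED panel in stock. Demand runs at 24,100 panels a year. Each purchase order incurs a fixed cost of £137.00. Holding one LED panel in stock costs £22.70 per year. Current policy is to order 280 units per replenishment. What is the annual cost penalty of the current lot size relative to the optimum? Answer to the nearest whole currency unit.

Extra cost ≈ £2,727 per year

EOQ = √(2DS/H) = √(2 × 24,100 × 137 / 22.7) ≈ 539.35.
Cost at Q* = (D/Q*)S + (Q*/2)H = √(2DSH) ≈ £12,243.25.
Cost at Q = 280: (24,100/280)×137 + (280/2)×22.7 = £11,791.79 + £3,178.00 = £14,969.79.
Excess = £14,969.79 − £12,243.25 = £2,726.54.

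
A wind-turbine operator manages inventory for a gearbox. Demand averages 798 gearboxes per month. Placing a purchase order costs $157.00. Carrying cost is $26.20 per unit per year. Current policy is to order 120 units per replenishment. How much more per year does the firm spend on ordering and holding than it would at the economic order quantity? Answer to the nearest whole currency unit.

Extra cost ≈ $5,225 per year

Annual demand D = 798 × 12 = 9,576.
EOQ = √(2DS/H) = √(2 × 9,576 × 157 / 26.2) ≈ 338.77.
Cost at Q* = (D/Q*)S + (Q*/2)H = √(2DSH) ≈ $8,875.80.
Cost at Q = 120: (9,576/120)×157 + (120/2)×26.2 = $12,528.60 + $1,572.00 = $14,100.60.
Excess = $14,100.60 − $8,875.80 = $5,224.80.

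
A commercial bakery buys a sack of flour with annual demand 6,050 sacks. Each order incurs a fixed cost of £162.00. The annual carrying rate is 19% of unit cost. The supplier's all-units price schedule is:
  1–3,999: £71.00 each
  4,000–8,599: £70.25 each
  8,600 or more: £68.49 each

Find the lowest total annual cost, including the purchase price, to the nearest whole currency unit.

TC* ≈ £434,692

Holding cost per unit per year at price C is H = 0.19·C.
Candidates are each tier's EOQ (if it falls in that tier) and each price-break quantity.
EOQ at £71.00 = 381.2 (feasible in tier 1): TC = 6,050×£71.00 + (6,050/381.2)×162 + (381.2/2)×0.19×£71.00 = £434,692.29.
EOQ at £70.25 = 383.2 < 4000, so use break Q=4000: TC = 6,050×£70.25 + (6,050/4000.0)×162 + (4000.0/2)×0.19×£70.25 = £451,952.53.
EOQ at £68.49 = 388.1 < 8600, so use break Q=8600: TC = 6,050×£68.49 + (6,050/8600.0)×162 + (8600.0/2)×0.19×£68.49 = £470,434.80.
Lowest total cost among the candidates is at Q = 381.2.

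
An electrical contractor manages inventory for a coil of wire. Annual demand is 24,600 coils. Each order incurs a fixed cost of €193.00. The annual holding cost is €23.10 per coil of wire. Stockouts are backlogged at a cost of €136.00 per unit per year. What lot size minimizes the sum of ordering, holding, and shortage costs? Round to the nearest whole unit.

Q* ≈ 693 coils

With planned backorders, Q* = √(2DS/H) · √((H+B)/B).
√(2DS/H) = √(2 × 24,600 × 193 / 23.1) = 641.143.
√((H+B)/B) = √((23.1+136)/136) = 1.0816.
Q* ≈ 693.459.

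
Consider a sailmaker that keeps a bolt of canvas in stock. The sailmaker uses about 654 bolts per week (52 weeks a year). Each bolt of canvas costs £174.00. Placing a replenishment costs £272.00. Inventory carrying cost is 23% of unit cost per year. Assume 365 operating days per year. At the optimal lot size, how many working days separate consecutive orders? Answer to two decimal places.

T ≈ 7.30 days

Annual demand D = 654 × 52 = 34,008.
Holding cost H = 0.23 × £174.00 = £40.0200 per unit per year.
The optimal lot size = √(2DS/H) = √(2 × 34,008 × 272 / 40.02) ≈ 679.91.
Cycle time = Q*/D × 365 = 679.91 / 34,008 × 365 ≈ 7.297 days.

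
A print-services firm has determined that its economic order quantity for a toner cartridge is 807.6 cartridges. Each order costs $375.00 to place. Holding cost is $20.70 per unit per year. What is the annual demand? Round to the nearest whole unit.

D ≈ 18,001 cartridges per year

The basic EOQ model gives Q* = √(2DS/H); rearrange for the unknown.
From Q* = √(2DS/H): D = Q*²H / (2S) = 807.6² × 20.7 / (2 × 375) = 18001.210.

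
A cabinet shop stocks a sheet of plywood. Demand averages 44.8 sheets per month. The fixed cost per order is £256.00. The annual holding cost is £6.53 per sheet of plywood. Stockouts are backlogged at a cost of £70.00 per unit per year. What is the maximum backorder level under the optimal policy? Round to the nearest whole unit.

S* ≈ 18 sheets

Annual demand D = 44.8 × 12 = 537.6.
With planned backorders, Q* = √(2DS/H) · √((H+B)/B).
√(2DS/H) = √(2 × 537.6 × 256 / 6.53) = 205.309.
√((H+B)/B) = √((6.53+70)/70) = 1.0456.
Q* ≈ 214.672.
S* = Q* · H/(H+B) = 214.672 × 6.53/76.53 ≈ 18.317.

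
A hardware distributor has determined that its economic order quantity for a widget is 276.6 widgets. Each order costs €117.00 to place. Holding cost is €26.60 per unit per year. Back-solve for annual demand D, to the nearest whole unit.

D ≈ 8,697 widgets per year

Invert the EOQ relation Q*² = 2DS/H.
From Q* = √(2DS/H): D = Q*²H / (2S) = 276.6² × 26.6 / (2 × 117) = 8697.013.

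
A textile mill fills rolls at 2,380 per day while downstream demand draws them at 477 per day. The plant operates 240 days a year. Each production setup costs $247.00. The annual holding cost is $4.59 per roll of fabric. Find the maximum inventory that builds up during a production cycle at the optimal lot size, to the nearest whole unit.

Annual demand D = 477 × 240 = 114,480.
Production build-up factor (1 − d/p) = 1 − 477/2,380 = 0.7996.
Q* = √(2DS / (H(1 − d/p))) = √(2 × 114,480 × 247 / (4.59 × 0.7996)).
= √(56,553,120 / 3.6701) ≈ 3925.464.
Maximum inventory = Q*(1 − d/p) = 3925.464 × 0.7996 ≈ 3138.722.

I_max ≈ 3,139 rolls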